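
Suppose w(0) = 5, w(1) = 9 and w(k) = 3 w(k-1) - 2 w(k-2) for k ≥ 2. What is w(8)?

w(2) = 3·9 - 2·5 = 17
w(3) = 3·17 - 2·9 = 33
w(4) = 3·33 - 2·17 = 65
w(5) = 3·65 - 2·33 = 129
w(6) = 3·129 - 2·65 = 257
w(7) = 3·257 - 2·129 = 513
w(8) = 3·513 - 2·257 = 1025

1025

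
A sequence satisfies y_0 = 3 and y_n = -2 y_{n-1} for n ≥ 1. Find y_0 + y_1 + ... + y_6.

y_1 = -2*3 = -6
y_2 = -2*(-6) = 12
y_3 = -2*12 = -24
y_4 = -2*(-24) = 48
y_5 = -2*48 = -96
y_6 = -2*(-96) = 192
Sum = 3 + (-6) + 12 + (-24) + 48 + (-96) + 192 = 129

129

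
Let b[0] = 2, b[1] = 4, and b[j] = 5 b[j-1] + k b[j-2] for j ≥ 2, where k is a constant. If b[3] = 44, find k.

b[2] = 20 + 2k
b[3] = 100 + 14k
So 100 + 14k = 44, giving k = -4.

-4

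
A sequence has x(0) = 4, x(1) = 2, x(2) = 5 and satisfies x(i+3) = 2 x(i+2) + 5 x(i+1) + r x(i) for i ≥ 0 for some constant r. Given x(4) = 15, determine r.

x(3) = 20 + 4r
x(4) = 65 + 10r
So 65 + 10r = 15, giving r = -5.

-5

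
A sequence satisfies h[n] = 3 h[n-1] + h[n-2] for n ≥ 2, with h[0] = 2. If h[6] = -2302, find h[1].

-7

Let h[1] = x.
h[2] = 2 + 3x
h[3] = 6 + 10x
h[4] = 20 + 33x
h[5] = 66 + 109x
h[6] = 218 + 360x
So 218 + 360x = -2302, giving x = -7.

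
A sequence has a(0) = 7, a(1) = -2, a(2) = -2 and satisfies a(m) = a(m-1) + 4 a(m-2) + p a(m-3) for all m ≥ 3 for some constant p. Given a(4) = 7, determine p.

a(3) = -10 + 7p
a(4) = -18 + 5p
So -18 + 5p = 7, giving p = 5.

5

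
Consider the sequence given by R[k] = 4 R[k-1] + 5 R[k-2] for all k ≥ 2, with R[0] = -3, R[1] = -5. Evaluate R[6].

R[2] = 4·(-5) + 5·(-3) = -35
R[3] = 4·(-35) + 5·(-5) = -165
R[4] = 4·(-165) + 5·(-35) = -835
R[5] = 4·(-835) + 5·(-165) = -4165
R[6] = 4·(-4165) + 5·(-835) = -20835

-20835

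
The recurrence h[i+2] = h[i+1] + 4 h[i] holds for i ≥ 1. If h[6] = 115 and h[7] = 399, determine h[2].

Rearranging, h[i-2] = (h[i] - h[i-1]) / 4.
h[5] = (399 - 115) / 4 = 284/4 = 71
h[4] = (115 - 71) / 4 = 44/4 = 11
h[3] = (71 - 11) / 4 = 60/4 = 15
h[2] = (11 - 15) / 4 = -4/4 = -1

-1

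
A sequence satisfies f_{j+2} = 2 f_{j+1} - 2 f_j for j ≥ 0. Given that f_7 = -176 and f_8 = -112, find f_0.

Rearranging, f_{j-2} = (f_j - 2 f_{j-1}) / -2.
f_6 = (-112 - 2·(-176)) / -2 = 240/-2 = -120
f_5 = (-176 - 2·(-120)) / -2 = 64/-2 = -32
f_4 = (-120 - 2·(-32)) / -2 = -56/-2 = 28
f_3 = (-32 - 2·28) / -2 = -88/-2 = 44
f_2 = (28 - 2·44) / -2 = -60/-2 = 30
f_1 = (44 - 2·30) / -2 = -16/-2 = 8
f_0 = (30 - 2·8) / -2 = 14/-2 = -7

-7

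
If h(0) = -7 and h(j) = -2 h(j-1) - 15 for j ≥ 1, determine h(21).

4194299

The fixed point is -15/(1 + 2) = -5, so h(j) + 5 = -2(h(j-1) + 5).
Hence h(j) = -2·(-2)^j - 5.
h(21) = -2·(-2)^{21} - 5 = -2·-2097152 - 5 = 4194299.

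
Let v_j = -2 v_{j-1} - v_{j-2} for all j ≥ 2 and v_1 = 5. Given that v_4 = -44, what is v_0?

8

Let v_0 = x.
v_2 = -10 - x
v_3 = 15 + 2x
v_4 = -20 - 3x
So -20 - 3x = -44, giving x = 8.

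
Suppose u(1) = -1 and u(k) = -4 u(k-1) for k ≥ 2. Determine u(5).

u(2) = -4*(-1) = 4
u(3) = -4*4 = -16
u(4) = -4*(-16) = 64
u(5) = -4*64 = -256

-256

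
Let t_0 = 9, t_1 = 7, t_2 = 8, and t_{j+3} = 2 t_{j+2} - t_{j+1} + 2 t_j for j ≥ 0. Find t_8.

t_3 = 2(8) - 7 + 2(9) = 27
t_4 = 2(27) - 8 + 2(7) = 60
t_5 = 2(60) - 27 + 2(8) = 109
t_6 = 2(109) - 60 + 2(27) = 212
t_7 = 2(212) - 109 + 2(60) = 435
t_8 = 2(435) - 212 + 2(109) = 876

876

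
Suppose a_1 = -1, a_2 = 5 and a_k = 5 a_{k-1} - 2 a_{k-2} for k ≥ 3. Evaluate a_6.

a_3 = 5(5) - 2(-1) = 27
a_4 = 5(27) - 2(5) = 125
a_5 = 5(125) - 2(27) = 571
a_6 = 5(571) - 2(125) = 2605

2605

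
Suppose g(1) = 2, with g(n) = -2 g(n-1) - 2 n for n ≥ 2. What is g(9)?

g(2) = -2(2) - 4 = -8
g(3) = -2(-8) - 6 = 10
g(4) = -2(10) - 8 = -28
g(5) = -2(-28) - 10 = 46
g(6) = -2(46) - 12 = -104
g(7) = -2(-104) - 14 = 194
g(8) = -2(194) - 16 = -404
g(9) = -2(-404) - 18 = 790

790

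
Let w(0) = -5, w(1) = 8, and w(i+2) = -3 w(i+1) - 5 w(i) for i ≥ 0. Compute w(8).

-2951

w(2) = -3(8) - 5(-5) = 1
w(3) = -3(1) - 5(8) = -43
w(4) = -3(-43) - 5(1) = 124
w(5) = -3(124) - 5(-43) = -157
w(6) = -3(-157) - 5(124) = -149
w(7) = -3(-149) - 5(-157) = 1232
w(8) = -3(1232) - 5(-149) = -2951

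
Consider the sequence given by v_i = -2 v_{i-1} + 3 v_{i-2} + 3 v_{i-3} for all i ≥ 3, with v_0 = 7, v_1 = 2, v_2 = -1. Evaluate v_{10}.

v_3 = -2(-1) + 3(2) + 3(7) = 29
v_4 = -2(29) + 3(-1) + 3(2) = -55
v_5 = -2(-55) + 3(29) + 3(-1) = 194
v_6 = -2(194) + 3(-55) + 3(29) = -466
v_7 = -2(-466) + 3(194) + 3(-55) = 1349
v_8 = -2(1349) + 3(-466) + 3(194) = -3514
v_9 = -2(-3514) + 3(1349) + 3(-466) = 9677
v_{10} = -2(9677) + 3(-3514) + 3(1349) = -25849

-25849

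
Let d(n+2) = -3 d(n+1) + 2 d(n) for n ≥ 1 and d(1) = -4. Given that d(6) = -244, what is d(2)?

-4

Let d(2) = y.
d(3) = -8 - 3y
d(4) = 24 + 11y
d(5) = -88 - 39y
d(6) = 312 + 139y
So 312 + 139y = -244, giving y = -4.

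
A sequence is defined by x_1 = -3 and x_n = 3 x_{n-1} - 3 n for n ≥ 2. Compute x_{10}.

x_2 = 3(-3) - 6 = -15
x_3 = 3(-15) - 9 = -54
x_4 = 3(-54) - 12 = -174
x_5 = 3(-174) - 15 = -537
x_6 = 3(-537) - 18 = -1629
x_7 = 3(-1629) - 21 = -4908
x_8 = 3(-4908) - 24 = -14748
x_9 = 3(-14748) - 27 = -44271
x_{10} = 3(-44271) - 30 = -132843

-132843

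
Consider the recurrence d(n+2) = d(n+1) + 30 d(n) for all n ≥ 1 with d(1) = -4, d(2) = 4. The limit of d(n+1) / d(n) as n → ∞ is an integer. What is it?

The characteristic equation is r^2 - r - 30 = 0, which factors as (r - 6)(r + 5) = 0.
So the roots are 6 and -5. Since |6| > |-5| and the coefficient of 6^n is non-zero, the ratio tends to 6.

6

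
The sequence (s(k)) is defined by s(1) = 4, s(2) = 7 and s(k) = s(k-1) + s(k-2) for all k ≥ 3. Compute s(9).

s(3) = 7 + 4 = 11
s(4) = 11 + 7 = 18
s(5) = 18 + 11 = 29
s(6) = 29 + 18 = 47
s(7) = 47 + 29 = 76
s(8) = 76 + 47 = 123
s(9) = 123 + 76 = 199

199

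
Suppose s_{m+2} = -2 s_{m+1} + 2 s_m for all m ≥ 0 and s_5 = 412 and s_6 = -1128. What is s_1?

5

Rearranging, s_{m-2} = (s_m + 2 s_{m-1}) / 2.
s_4 = (-1128 + 2(412)) / 2 = -304/2 = -152
s_3 = (412 + 2(-152)) / 2 = 108/2 = 54
s_2 = (-152 + 2(54)) / 2 = -44/2 = -22
s_1 = (54 + 2(-22)) / 2 = 10/2 = 5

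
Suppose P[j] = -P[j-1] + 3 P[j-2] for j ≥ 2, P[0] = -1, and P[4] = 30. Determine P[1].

-6

Let P[1] = y.
P[2] = -3 - y
P[3] = 3 + 4y
P[4] = -12 - 7y
So -12 - 7y = 30, giving y = -6.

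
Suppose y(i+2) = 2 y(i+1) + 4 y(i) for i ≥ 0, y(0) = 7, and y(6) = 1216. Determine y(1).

-4

Let y(1) = v.
y(2) = 28 + 2v
y(3) = 56 + 8v
y(4) = 224 + 24v
y(5) = 672 + 80v
y(6) = 2240 + 256v
So 2240 + 256v = 1216, giving v = -4.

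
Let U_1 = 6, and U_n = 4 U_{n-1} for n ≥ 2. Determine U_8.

U_2 = 4·6 = 24
U_3 = 4·24 = 96
U_4 = 4·96 = 384
U_5 = 4·384 = 1536
U_6 = 4·1536 = 6144
U_7 = 4·6144 = 24576
U_8 = 4·24576 = 98304

98304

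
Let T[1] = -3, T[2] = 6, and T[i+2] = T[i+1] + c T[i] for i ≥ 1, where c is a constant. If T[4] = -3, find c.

T[3] = 6 - 3c
T[4] = 6 + 3c
So 6 + 3c = -3, giving c = -3.

-3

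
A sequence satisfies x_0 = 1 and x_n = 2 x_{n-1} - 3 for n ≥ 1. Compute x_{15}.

The fixed point is -3/(1 - 2) = 3, so x_n - 3 = 2(x_{n-1} - 3).
Hence x_n = -2·2^n + 3.
x_{15} = -2·2^{15} + 3 = -2·32768 + 3 = -65533.

-65533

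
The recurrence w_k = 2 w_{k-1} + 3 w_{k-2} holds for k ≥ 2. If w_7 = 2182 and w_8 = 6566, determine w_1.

-2

Rearranging, w_{k-2} = (w_k - 2 w_{k-1}) / 3.
w_6 = (6566 - 2·2182) / 3 = 2202/3 = 734
w_5 = (2182 - 2·734) / 3 = 714/3 = 238
w_4 = (734 - 2·238) / 3 = 258/3 = 86
w_3 = (238 - 2·86) / 3 = 66/3 = 22
w_2 = (86 - 2·22) / 3 = 42/3 = 14
w_1 = (22 - 2·14) / 3 = -6/3 = -2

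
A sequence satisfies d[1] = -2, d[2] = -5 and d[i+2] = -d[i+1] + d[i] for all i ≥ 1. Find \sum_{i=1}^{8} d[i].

-39

d[3] = -(-5) + (-2) = 3
d[4] = -3 + (-5) = -8
d[5] = -(-8) + 3 = 11
d[6] = -11 + (-8) = -19
d[7] = -(-19) + 11 = 30
d[8] = -30 + (-19) = -49
Sum = (-2) + (-5) + 3 + (-8) + 11 + (-19) + 30 + (-49) = -39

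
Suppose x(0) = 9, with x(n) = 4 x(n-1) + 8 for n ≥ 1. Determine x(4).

2984

x(1) = 4·9 + 8 = 44
x(2) = 4·44 + 8 = 184
x(3) = 4·184 + 8 = 744
x(4) = 4·744 + 8 = 2984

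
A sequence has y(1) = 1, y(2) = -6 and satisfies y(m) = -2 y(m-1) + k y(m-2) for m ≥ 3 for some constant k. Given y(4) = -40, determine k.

y(3) = 12 + k
y(4) = -24 - 8k
So -24 - 8k = -40, giving k = 2.

2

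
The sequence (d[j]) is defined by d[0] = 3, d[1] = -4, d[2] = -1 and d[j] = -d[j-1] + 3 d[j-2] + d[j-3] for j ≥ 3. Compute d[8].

135

d[3] = -(-1) + 3(-4) + 3 = -8
d[4] = -(-8) + 3(-1) + (-4) = 1
d[5] = -1 + 3(-8) + (-1) = -26
d[6] = -(-26) + 3(1) + (-8) = 21
d[7] = -21 + 3(-26) + 1 = -98
d[8] = -(-98) + 3(21) + (-26) = 135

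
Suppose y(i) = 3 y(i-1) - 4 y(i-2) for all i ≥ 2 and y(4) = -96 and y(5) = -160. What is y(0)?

6

Rearranging, y(i-2) = (y(i) - 3 y(i-1)) / -4.
y(3) = (-160 - 3*(-96)) / -4 = 128/-4 = -32
y(2) = (-96 - 3*(-32)) / -4 = 0/-4 = 0
y(1) = (-32 - 3*0) / -4 = -32/-4 = 8
y(0) = (0 - 3*8) / -4 = -24/-4 = 6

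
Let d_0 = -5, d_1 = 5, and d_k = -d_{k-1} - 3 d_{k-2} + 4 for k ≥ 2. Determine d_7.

-223

d_2 = -5 - 3·(-5) + 4 = 14
d_3 = -14 - 3·5 + 4 = -25
d_4 = -(-25) - 3·14 + 4 = -13
d_5 = -(-13) - 3·(-25) + 4 = 92
d_6 = -92 - 3·(-13) + 4 = -49
d_7 = -(-49) - 3·92 + 4 = -223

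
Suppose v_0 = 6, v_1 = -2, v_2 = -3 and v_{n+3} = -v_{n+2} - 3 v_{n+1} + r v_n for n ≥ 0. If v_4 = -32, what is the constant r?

4

v_3 = 9 + 6r
v_4 = -8r
So -8r = -32, giving r = 4.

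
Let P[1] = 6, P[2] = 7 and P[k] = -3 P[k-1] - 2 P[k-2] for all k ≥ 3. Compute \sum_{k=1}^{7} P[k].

P[3] = -3*7 - 2*6 = -33
P[4] = -3*(-33) - 2*7 = 85
P[5] = -3*85 - 2*(-33) = -189
P[6] = -3*(-189) - 2*85 = 397
P[7] = -3*397 - 2*(-189) = -813
Sum = 6 + 7 + (-33) + 85 + (-189) + 397 + (-813) = -540

-540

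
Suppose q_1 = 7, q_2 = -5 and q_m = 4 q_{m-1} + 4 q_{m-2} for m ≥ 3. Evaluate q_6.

368

q_3 = 4·(-5) + 4·7 = 8
q_4 = 4·8 + 4·(-5) = 12
q_5 = 4·12 + 4·8 = 80
q_6 = 4·80 + 4·12 = 368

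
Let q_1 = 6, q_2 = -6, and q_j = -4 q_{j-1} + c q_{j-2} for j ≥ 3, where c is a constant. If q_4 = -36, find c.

q_3 = 24 + 6c
q_4 = -96 - 30c
So -96 - 30c = -36, giving c = -2.

-2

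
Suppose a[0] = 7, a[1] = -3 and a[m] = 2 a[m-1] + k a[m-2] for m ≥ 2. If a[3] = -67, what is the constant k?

a[2] = -6 + 7k
a[3] = -12 + 11k
So -12 + 11k = -67, giving k = -5.

-5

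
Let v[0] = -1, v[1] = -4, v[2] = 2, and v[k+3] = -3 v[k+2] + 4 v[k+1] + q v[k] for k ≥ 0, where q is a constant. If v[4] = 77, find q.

-3

v[3] = -22 - q
v[4] = 74 - q
So 74 - q = 77, giving q = -3.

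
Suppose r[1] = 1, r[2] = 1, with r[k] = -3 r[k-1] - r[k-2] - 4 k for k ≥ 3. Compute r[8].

r[3] = -3(1) - 1 - 12 = -16
r[4] = -3(-16) - 1 - 16 = 31
r[5] = -3(31) - (-16) - 20 = -97
r[6] = -3(-97) - 31 - 24 = 236
r[7] = -3(236) - (-97) - 28 = -639
r[8] = -3(-639) - 236 - 32 = 1649

1649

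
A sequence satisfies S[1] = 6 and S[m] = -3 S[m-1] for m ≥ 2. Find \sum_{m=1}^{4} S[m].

-120

S[2] = -3(6) = -18
S[3] = -3(-18) = 54
S[4] = -3(54) = -162
Sum = 6 + (-18) + 54 + (-162) = -120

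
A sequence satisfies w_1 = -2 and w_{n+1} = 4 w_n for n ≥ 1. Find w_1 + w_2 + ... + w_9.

w_2 = 4*(-2) = -8
w_3 = 4*(-8) = -32
w_4 = 4*(-32) = -128
w_5 = 4*(-128) = -512
w_6 = 4*(-512) = -2048
w_7 = 4*(-2048) = -8192
w_8 = 4*(-8192) = -32768
w_9 = 4*(-32768) = -131072
Sum = (-2) + (-8) + (-32) + (-128) + (-512) + (-2048) + (-8192) + (-32768) + (-131072) = -174762

-174762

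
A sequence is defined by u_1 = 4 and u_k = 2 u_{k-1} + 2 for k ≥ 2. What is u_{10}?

3070

u_2 = 2·4 + 2 = 10
u_3 = 2·10 + 2 = 22
u_4 = 2·22 + 2 = 46
u_5 = 2·46 + 2 = 94
u_6 = 2·94 + 2 = 190
u_7 = 2·190 + 2 = 382
u_8 = 2·382 + 2 = 766
u_9 = 2·766 + 2 = 1534
u_{10} = 2·1534 + 2 = 3070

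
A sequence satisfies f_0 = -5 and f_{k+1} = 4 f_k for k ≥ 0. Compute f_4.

f_1 = 4·(-5) = -20
f_2 = 4·(-20) = -80
f_3 = 4·(-80) = -320
f_4 = 4·(-320) = -1280

-1280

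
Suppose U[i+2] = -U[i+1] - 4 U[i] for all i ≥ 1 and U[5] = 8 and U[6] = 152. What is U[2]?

8

Rearranging, U[i-2] = (U[i] + U[i-1]) / -4.
U[4] = (152 + 8) / -4 = 160/-4 = -40
U[3] = (8 + (-40)) / -4 = -32/-4 = 8
U[2] = (-40 + 8) / -4 = -32/-4 = 8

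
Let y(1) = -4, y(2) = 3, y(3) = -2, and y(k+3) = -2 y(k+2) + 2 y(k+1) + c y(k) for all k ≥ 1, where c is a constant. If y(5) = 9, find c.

y(4) = 10 - 4c
y(5) = -24 + 11c
So -24 + 11c = 9, giving c = 3.

3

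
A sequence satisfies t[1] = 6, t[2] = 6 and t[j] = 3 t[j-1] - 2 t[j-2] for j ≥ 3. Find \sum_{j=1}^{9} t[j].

t[3] = 3·6 - 2·6 = 6
t[4] = 3·6 - 2·6 = 6
t[5] = 3·6 - 2·6 = 6
t[6] = 3·6 - 2·6 = 6
t[7] = 3·6 - 2·6 = 6
t[8] = 3·6 - 2·6 = 6
t[9] = 3·6 - 2·6 = 6
Sum = 6 + 6 + 6 + 6 + 6 + 6 + 6 + 6 + 6 = 54

54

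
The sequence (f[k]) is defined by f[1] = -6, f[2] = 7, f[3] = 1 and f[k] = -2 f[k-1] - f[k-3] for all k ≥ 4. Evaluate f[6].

f[4] = -2*1 - (-6) = 4
f[5] = -2*4 - 7 = -15
f[6] = -2*(-15) - 1 = 29

29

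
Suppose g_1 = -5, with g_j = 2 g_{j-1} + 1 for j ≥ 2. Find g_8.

-513

g_2 = 2·(-5) + 1 = -9
g_3 = 2·(-9) + 1 = -17
g_4 = 2·(-17) + 1 = -33
g_5 = 2·(-33) + 1 = -65
g_6 = 2·(-65) + 1 = -129
g_7 = 2·(-129) + 1 = -257
g_8 = 2·(-257) + 1 = -513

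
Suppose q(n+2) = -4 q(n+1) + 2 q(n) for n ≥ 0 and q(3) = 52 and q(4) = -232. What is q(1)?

Rearranging, q(n-2) = (q(n) + 4 q(n-1)) / 2.
q(2) = (-232 + 4*52) / 2 = -24/2 = -12
q(1) = (52 + 4*(-12)) / 2 = 4/2 = 2

2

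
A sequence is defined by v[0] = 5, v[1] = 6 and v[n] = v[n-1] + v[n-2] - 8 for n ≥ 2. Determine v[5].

-11

v[2] = 6 + 5 - 8 = 3
v[3] = 3 + 6 - 8 = 1
v[4] = 1 + 3 - 8 = -4
v[5] = (-4) + 1 - 8 = -11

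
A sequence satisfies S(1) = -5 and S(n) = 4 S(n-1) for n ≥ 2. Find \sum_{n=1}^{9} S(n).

S(2) = 4·(-5) = -20
S(3) = 4·(-20) = -80
S(4) = 4·(-80) = -320
S(5) = 4·(-320) = -1280
S(6) = 4·(-1280) = -5120
S(7) = 4·(-5120) = -20480
S(8) = 4·(-20480) = -81920
S(9) = 4·(-81920) = -327680
Sum = (-5) + (-20) + (-80) + (-320) + (-1280) + (-5120) + (-20480) + (-81920) + (-327680) = -436905

-436905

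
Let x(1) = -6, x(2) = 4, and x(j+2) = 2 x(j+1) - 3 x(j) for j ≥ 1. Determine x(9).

x(3) = 2(4) - 3(-6) = 26
x(4) = 2(26) - 3(4) = 40
x(5) = 2(40) - 3(26) = 2
x(6) = 2(2) - 3(40) = -116
x(7) = 2(-116) - 3(2) = -238
x(8) = 2(-238) - 3(-116) = -128
x(9) = 2(-128) - 3(-238) = 458

458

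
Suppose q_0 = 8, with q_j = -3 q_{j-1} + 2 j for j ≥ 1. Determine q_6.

5562

q_1 = -3*8 + 2 = -22
q_2 = -3*(-22) + 4 = 70
q_3 = -3*70 + 6 = -204
q_4 = -3*(-204) + 8 = 620
q_5 = -3*620 + 10 = -1850
q_6 = -3*(-1850) + 12 = 5562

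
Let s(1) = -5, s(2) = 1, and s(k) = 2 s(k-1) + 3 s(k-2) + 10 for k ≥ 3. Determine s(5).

15

s(3) = 2*1 + 3*(-5) + 10 = -3
s(4) = 2*(-3) + 3*1 + 10 = 7
s(5) = 2*7 + 3*(-3) + 10 = 15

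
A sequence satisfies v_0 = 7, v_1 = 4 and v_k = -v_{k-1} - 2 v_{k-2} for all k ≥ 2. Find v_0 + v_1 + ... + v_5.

-17

v_2 = -4 - 2·7 = -18
v_3 = -(-18) - 2·4 = 10
v_4 = -10 - 2·(-18) = 26
v_5 = -26 - 2·10 = -46
Sum = 7 + 4 + (-18) + 10 + 26 + (-46) = -17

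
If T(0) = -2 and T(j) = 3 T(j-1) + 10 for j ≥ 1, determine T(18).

1162261462

The fixed point is 10/(1 - 3) = -5, so T(j) + 5 = 3(T(j-1) + 5).
Hence T(j) = 3·3^j - 5.
T(18) = 3·3^{18} - 5 = 3·387420489 - 5 = 1162261462.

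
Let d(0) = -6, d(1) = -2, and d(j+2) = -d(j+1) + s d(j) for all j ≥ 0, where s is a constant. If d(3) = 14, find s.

4

d(2) = 2 - 6s
d(3) = -2 + 4s
So -2 + 4s = 14, giving s = 4.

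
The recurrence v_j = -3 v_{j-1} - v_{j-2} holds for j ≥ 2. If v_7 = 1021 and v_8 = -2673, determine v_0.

-6

Rearranging, v_{j-2} = -(v_j + 3 v_{j-1}).
v_6 = -(-2673 + 3(1021)) = -390
v_5 = -(1021 + 3(-390)) = 149
v_4 = -(-390 + 3(149)) = -57
v_3 = -(149 + 3(-57)) = 22
v_2 = -(-57 + 3(22)) = -9
v_1 = -(22 + 3(-9)) = 5
v_0 = -(-9 + 3(5)) = -6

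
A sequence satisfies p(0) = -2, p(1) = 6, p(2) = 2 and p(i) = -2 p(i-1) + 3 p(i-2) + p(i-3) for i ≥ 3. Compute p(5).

p(3) = -2(2) + 3(6) + (-2) = 12
p(4) = -2(12) + 3(2) + 6 = -12
p(5) = -2(-12) + 3(12) + 2 = 62

62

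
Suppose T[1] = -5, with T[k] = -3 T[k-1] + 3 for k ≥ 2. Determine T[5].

T[2] = -3·(-5) + 3 = 18
T[3] = -3·18 + 3 = -51
T[4] = -3·(-51) + 3 = 156
T[5] = -3·156 + 3 = -465

-465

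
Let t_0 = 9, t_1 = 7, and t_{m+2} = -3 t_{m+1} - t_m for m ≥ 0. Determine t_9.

26971

t_2 = -3(7) - 9 = -30
t_3 = -3(-30) - 7 = 83
t_4 = -3(83) - (-30) = -219
t_5 = -3(-219) - 83 = 574
t_6 = -3(574) - (-219) = -1503
t_7 = -3(-1503) - 574 = 3935
t_8 = -3(3935) - (-1503) = -10302
t_9 = -3(-10302) - 3935 = 26971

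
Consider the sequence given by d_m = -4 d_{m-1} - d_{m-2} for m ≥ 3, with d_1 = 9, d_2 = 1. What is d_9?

-37063

d_3 = -4·1 - 9 = -13
d_4 = -4·(-13) - 1 = 51
d_5 = -4·51 - (-13) = -191
d_6 = -4·(-191) - 51 = 713
d_7 = -4·713 - (-191) = -2661
d_8 = -4·(-2661) - 713 = 9931
d_9 = -4·9931 - (-2661) = -37063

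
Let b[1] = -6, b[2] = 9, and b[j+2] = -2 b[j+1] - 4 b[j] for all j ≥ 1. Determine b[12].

b[3] = -2(9) - 4(-6) = 6
b[4] = -2(6) - 4(9) = -48
b[5] = -2(-48) - 4(6) = 72
b[6] = -2(72) - 4(-48) = 48
b[7] = -2(48) - 4(72) = -384
b[8] = -2(-384) - 4(48) = 576
b[9] = -2(576) - 4(-384) = 384
b[10] = -2(384) - 4(576) = -3072
b[11] = -2(-3072) - 4(384) = 4608
b[12] = -2(4608) - 4(-3072) = 3072

3072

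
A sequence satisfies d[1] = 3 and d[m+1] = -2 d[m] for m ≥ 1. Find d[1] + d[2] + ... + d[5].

33

d[2] = -2·3 = -6
d[3] = -2·(-6) = 12
d[4] = -2·12 = -24
d[5] = -2·(-24) = 48
Sum = 3 + (-6) + 12 + (-24) + 48 = 33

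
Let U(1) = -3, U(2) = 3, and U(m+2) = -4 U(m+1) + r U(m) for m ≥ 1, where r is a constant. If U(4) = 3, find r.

-3

U(3) = -12 - 3r
U(4) = 48 + 15r
So 48 + 15r = 3, giving r = -3.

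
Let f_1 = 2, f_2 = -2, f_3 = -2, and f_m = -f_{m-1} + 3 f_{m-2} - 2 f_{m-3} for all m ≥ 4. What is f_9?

382

f_4 = -(-2) + 3(-2) - 2(2) = -8
f_5 = -(-8) + 3(-2) - 2(-2) = 6
f_6 = -6 + 3(-8) - 2(-2) = -26
f_7 = -(-26) + 3(6) - 2(-8) = 60
f_8 = -60 + 3(-26) - 2(6) = -150
f_9 = -(-150) + 3(60) - 2(-26) = 382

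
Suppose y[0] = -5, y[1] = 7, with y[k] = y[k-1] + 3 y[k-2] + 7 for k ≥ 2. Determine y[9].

3003

y[2] = 7 + 3*(-5) + 7 = -1
y[3] = (-1) + 3*7 + 7 = 27
y[4] = 27 + 3*(-1) + 7 = 31
y[5] = 31 + 3*27 + 7 = 119
y[6] = 119 + 3*31 + 7 = 219
y[7] = 219 + 3*119 + 7 = 583
y[8] = 583 + 3*219 + 7 = 1247
y[9] = 1247 + 3*583 + 7 = 3003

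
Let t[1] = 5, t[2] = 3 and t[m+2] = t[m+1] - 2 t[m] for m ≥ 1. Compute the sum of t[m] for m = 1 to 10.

-88

t[3] = 3 - 2*5 = -7
t[4] = (-7) - 2*3 = -13
t[5] = (-13) - 2*(-7) = 1
t[6] = 1 - 2*(-13) = 27
t[7] = 27 - 2*1 = 25
t[8] = 25 - 2*27 = -29
t[9] = (-29) - 2*25 = -79
t[10] = (-79) - 2*(-29) = -21
Sum = 5 + 3 + (-7) + (-13) + 1 + 27 + 25 + (-29) + (-79) + (-21) = -88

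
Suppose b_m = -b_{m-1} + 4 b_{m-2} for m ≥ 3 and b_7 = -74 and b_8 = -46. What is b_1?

Rearranging, b_{m-2} = (b_m + b_{m-1}) / 4.
b_6 = (-46 + (-74)) / 4 = -120/4 = -30
b_5 = (-74 + (-30)) / 4 = -104/4 = -26
b_4 = (-30 + (-26)) / 4 = -56/4 = -14
b_3 = (-26 + (-14)) / 4 = -40/4 = -10
b_2 = (-14 + (-10)) / 4 = -24/4 = -6
b_1 = (-10 + (-6)) / 4 = -16/4 = -4

-4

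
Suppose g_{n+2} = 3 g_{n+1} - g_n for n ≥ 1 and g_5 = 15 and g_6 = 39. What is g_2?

Rearranging, g_{n-2} = -(g_n - 3 g_{n-1}).
g_4 = -(39 - 3(15)) = 6
g_3 = -(15 - 3(6)) = 3
g_2 = -(6 - 3(3)) = 3

3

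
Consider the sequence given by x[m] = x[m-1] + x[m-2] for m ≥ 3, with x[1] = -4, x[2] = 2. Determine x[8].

-6

x[3] = 2 + (-4) = -2
x[4] = (-2) + 2 = 0
x[5] = 0 + (-2) = -2
x[6] = (-2) + 0 = -2
x[7] = (-2) + (-2) = -4
x[8] = (-4) + (-2) = -6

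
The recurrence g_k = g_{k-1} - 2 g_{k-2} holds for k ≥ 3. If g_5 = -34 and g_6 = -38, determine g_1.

-5

Rearranging, g_{k-2} = (g_k - g_{k-1}) / -2.
g_4 = (-38 - (-34)) / -2 = -4/-2 = 2
g_3 = (-34 - 2) / -2 = -36/-2 = 18
g_2 = (2 - 18) / -2 = -16/-2 = 8
g_1 = (18 - 8) / -2 = 10/-2 = -5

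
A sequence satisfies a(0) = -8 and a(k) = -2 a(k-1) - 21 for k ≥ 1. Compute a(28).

-268435463

The fixed point is -21/(1 + 2) = -7, so a(k) + 7 = -2(a(k-1) + 7).
Hence a(k) = -1·(-2)^k - 7.
a(28) = -1·(-2)^{28} - 7 = -1·268435456 - 7 = -268435463.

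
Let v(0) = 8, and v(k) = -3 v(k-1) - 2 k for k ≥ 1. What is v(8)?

54944

v(1) = -3(8) - 2 = -26
v(2) = -3(-26) - 4 = 74
v(3) = -3(74) - 6 = -228
v(4) = -3(-228) - 8 = 676
v(5) = -3(676) - 10 = -2038
v(6) = -3(-2038) - 12 = 6102
v(7) = -3(6102) - 14 = -18320
v(8) = -3(-18320) - 16 = 54944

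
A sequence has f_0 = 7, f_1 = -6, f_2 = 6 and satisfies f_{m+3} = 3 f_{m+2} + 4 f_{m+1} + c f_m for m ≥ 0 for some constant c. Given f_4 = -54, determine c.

-4

f_3 = -6 + 7c
f_4 = 6 + 15c
So 6 + 15c = -54, giving c = -4.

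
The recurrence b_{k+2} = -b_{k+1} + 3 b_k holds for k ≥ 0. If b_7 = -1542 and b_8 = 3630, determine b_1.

Rearranging, b_{k-2} = (b_k + b_{k-1}) / 3.
b_6 = (3630 + (-1542)) / 3 = 2088/3 = 696
b_5 = (-1542 + 696) / 3 = -846/3 = -282
b_4 = (696 + (-282)) / 3 = 414/3 = 138
b_3 = (-282 + 138) / 3 = -144/3 = -48
b_2 = (138 + (-48)) / 3 = 90/3 = 30
b_1 = (-48 + 30) / 3 = -18/3 = -6

-6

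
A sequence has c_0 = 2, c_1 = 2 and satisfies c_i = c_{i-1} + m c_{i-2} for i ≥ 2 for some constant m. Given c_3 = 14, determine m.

c_2 = 2 + 2m
c_3 = 2 + 4m
So 2 + 4m = 14, giving m = 3.

3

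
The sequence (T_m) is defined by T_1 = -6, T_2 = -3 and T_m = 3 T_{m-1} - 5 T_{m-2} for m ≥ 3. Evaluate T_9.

-2571

T_3 = 3(-3) - 5(-6) = 21
T_4 = 3(21) - 5(-3) = 78
T_5 = 3(78) - 5(21) = 129
T_6 = 3(129) - 5(78) = -3
T_7 = 3(-3) - 5(129) = -654
T_8 = 3(-654) - 5(-3) = -1947
T_9 = 3(-1947) - 5(-654) = -2571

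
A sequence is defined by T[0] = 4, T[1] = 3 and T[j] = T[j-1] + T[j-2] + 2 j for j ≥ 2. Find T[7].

203

T[2] = 3 + 4 + 4 = 11
T[3] = 11 + 3 + 6 = 20
T[4] = 20 + 11 + 8 = 39
T[5] = 39 + 20 + 10 = 69
T[6] = 69 + 39 + 12 = 120
T[7] = 120 + 69 + 14 = 203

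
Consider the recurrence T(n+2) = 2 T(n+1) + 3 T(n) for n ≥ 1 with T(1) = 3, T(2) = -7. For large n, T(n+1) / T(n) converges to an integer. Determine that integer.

The characteristic equation is r^2 - 2r - 3 = 0, which factors as (r - 3)(r + 1) = 0.
So the roots are 3 and -1. Since |3| > |-1| and the coefficient of 3^n is non-zero, the ratio tends to 3.

3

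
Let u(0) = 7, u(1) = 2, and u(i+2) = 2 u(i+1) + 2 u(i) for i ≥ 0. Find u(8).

u(2) = 2*2 + 2*7 = 18
u(3) = 2*18 + 2*2 = 40
u(4) = 2*40 + 2*18 = 116
u(5) = 2*116 + 2*40 = 312
u(6) = 2*312 + 2*116 = 856
u(7) = 2*856 + 2*312 = 2336
u(8) = 2*2336 + 2*856 = 6384

6384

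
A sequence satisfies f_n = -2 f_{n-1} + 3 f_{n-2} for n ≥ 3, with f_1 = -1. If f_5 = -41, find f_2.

1

Let f_2 = v.
f_3 = -3 - 2v
f_4 = 6 + 7v
f_5 = -21 - 20v
So -21 - 20v = -41, giving v = 1.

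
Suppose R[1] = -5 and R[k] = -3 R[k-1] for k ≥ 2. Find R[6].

R[2] = -3*(-5) = 15
R[3] = -3*15 = -45
R[4] = -3*(-45) = 135
R[5] = -3*135 = -405
R[6] = -3*(-405) = 1215

1215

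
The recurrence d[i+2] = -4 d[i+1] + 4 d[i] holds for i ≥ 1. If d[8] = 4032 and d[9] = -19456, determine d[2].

7

Rearranging, d[i-2] = (d[i] + 4 d[i-1]) / 4.
d[7] = (-19456 + 4(4032)) / 4 = -3328/4 = -832
d[6] = (4032 + 4(-832)) / 4 = 704/4 = 176
d[5] = (-832 + 4(176)) / 4 = -128/4 = -32
d[4] = (176 + 4(-32)) / 4 = 48/4 = 12
d[3] = (-32 + 4(12)) / 4 = 16/4 = 4
d[2] = (12 + 4(4)) / 4 = 28/4 = 7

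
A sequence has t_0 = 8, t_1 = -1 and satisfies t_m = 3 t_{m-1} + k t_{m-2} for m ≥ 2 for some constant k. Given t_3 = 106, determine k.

5

t_2 = -3 + 8k
t_3 = -9 + 23k
So -9 + 23k = 106, giving k = 5.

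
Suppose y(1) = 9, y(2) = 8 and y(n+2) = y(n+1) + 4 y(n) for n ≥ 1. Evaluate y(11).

65372

y(3) = 8 + 4*9 = 44
y(4) = 44 + 4*8 = 76
y(5) = 76 + 4*44 = 252
y(6) = 252 + 4*76 = 556
y(7) = 556 + 4*252 = 1564
y(8) = 1564 + 4*556 = 3788
y(9) = 3788 + 4*1564 = 10044
y(10) = 10044 + 4*3788 = 25196
y(11) = 25196 + 4*10044 = 65372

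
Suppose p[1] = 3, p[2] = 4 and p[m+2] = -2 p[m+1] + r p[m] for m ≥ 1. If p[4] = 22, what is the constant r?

p[3] = -8 + 3r
p[4] = 16 - 2r
So 16 - 2r = 22, giving r = -3.

-3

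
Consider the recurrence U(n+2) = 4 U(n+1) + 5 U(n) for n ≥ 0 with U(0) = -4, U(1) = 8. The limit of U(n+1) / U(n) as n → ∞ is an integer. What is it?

5

The characteristic equation is r^2 - 4r - 5 = 0, which factors as (r - 5)(r + 1) = 0.
So the roots are 5 and -1. Since |5| > |-1| and the coefficient of 5^n is non-zero, the ratio tends to 5.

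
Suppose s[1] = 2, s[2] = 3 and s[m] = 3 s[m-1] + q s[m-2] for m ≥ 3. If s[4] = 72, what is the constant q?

5

s[3] = 9 + 2q
s[4] = 27 + 9q
So 27 + 9q = 72, giving q = 5.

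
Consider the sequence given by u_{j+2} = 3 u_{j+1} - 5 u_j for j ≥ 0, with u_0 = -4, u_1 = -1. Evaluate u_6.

-508

u_2 = 3(-1) - 5(-4) = 17
u_3 = 3(17) - 5(-1) = 56
u_4 = 3(56) - 5(17) = 83
u_5 = 3(83) - 5(56) = -31
u_6 = 3(-31) - 5(83) = -508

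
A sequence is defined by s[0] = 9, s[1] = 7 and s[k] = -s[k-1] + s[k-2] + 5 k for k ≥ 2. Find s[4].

22

s[2] = -7 + 9 + 10 = 12
s[3] = -12 + 7 + 15 = 10
s[4] = -10 + 12 + 20 = 22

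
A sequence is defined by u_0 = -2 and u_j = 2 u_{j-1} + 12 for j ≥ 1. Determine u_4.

u_1 = 2(-2) + 12 = 8
u_2 = 2(8) + 12 = 28
u_3 = 2(28) + 12 = 68
u_4 = 2(68) + 12 = 148

148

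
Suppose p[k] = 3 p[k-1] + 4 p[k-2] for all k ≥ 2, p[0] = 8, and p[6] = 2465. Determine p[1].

-5

Let p[1] = x.
p[2] = 32 + 3x
p[3] = 96 + 13x
p[4] = 416 + 51x
p[5] = 1632 + 205x
p[6] = 6560 + 819x
So 6560 + 819x = 2465, giving x = -5.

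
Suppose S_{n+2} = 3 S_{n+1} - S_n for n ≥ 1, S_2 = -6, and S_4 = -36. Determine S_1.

-4

Let S_1 = x.
S_3 = -18 - x
S_4 = -48 - 3x
So -48 - 3x = -36, giving x = -4.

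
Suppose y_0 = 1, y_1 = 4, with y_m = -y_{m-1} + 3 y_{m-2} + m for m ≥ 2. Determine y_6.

y_2 = -4 + 3·1 + 2 = 1
y_3 = -1 + 3·4 + 3 = 14
y_4 = -14 + 3·1 + 4 = -7
y_5 = -(-7) + 3·14 + 5 = 54
y_6 = -54 + 3·(-7) + 6 = -69

-69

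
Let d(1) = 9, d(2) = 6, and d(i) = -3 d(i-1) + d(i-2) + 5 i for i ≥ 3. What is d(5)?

d(3) = -3(6) + 9 + 15 = 6
d(4) = -3(6) + 6 + 20 = 8
d(5) = -3(8) + 6 + 25 = 7

7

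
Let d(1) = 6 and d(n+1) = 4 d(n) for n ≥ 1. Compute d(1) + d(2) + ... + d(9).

d(2) = 4*6 = 24
d(3) = 4*24 = 96
d(4) = 4*96 = 384
d(5) = 4*384 = 1536
d(6) = 4*1536 = 6144
d(7) = 4*6144 = 24576
d(8) = 4*24576 = 98304
d(9) = 4*98304 = 393216
Sum = 6 + 24 + 96 + 384 + 1536 + 6144 + 24576 + 98304 + 393216 = 524286

524286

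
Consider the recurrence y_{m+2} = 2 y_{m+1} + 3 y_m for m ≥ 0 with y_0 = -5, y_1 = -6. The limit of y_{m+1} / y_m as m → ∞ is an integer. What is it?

3

The characteristic equation is r^2 - 2r - 3 = 0, which factors as (r - 3)(r + 1) = 0.
So the roots are 3 and -1. Since |3| > |-1| and the coefficient of 3^m is non-zero, the ratio tends to 3.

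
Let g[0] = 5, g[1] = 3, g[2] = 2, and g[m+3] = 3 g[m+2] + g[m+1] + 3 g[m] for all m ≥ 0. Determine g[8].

g[3] = 3(2) + 3 + 3(5) = 24
g[4] = 3(24) + 2 + 3(3) = 83
g[5] = 3(83) + 24 + 3(2) = 279
g[6] = 3(279) + 83 + 3(24) = 992
g[7] = 3(992) + 279 + 3(83) = 3504
g[8] = 3(3504) + 992 + 3(279) = 12341

12341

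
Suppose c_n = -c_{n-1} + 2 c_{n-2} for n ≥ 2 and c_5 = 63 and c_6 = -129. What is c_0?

-3

Rearranging, c_{n-2} = (c_n + c_{n-1}) / 2.
c_4 = (-129 + 63) / 2 = -66/2 = -33
c_3 = (63 + (-33)) / 2 = 30/2 = 15
c_2 = (-33 + 15) / 2 = -18/2 = -9
c_1 = (15 + (-9)) / 2 = 6/2 = 3
c_0 = (-9 + 3) / 2 = -6/2 = -3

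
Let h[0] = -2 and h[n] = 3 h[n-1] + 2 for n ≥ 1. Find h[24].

-282429536482

The fixed point is 2/(1 - 3) = -1, so h[n] + 1 = 3(h[n-1] + 1).
Hence h[n] = -1·3^n - 1.
h[24] = -1·3^{24} - 1 = -1·282429536481 - 1 = -282429536482.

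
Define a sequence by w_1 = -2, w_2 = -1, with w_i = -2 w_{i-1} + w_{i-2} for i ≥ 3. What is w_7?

12

w_3 = -2(-1) + (-2) = 0
w_4 = -2(0) + (-1) = -1
w_5 = -2(-1) + 0 = 2
w_6 = -2(2) + (-1) = -5
w_7 = -2(-5) + 2 = 12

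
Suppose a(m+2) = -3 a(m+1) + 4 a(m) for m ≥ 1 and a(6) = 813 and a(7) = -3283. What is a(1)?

Rearranging, a(m-2) = (a(m) + 3 a(m-1)) / 4.
a(5) = (-3283 + 3·813) / 4 = -844/4 = -211
a(4) = (813 + 3·(-211)) / 4 = 180/4 = 45
a(3) = (-211 + 3·45) / 4 = -76/4 = -19
a(2) = (45 + 3·(-19)) / 4 = -12/4 = -3
a(1) = (-19 + 3·(-3)) / 4 = -28/4 = -7

-7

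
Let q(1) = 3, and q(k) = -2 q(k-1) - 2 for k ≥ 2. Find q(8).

-470

q(2) = -2(3) - 2 = -8
q(3) = -2(-8) - 2 = 14
q(4) = -2(14) - 2 = -30
q(5) = -2(-30) - 2 = 58
q(6) = -2(58) - 2 = -118
q(7) = -2(-118) - 2 = 234
q(8) = -2(234) - 2 = -470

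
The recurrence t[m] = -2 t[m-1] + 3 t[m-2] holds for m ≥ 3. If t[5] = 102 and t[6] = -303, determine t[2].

Rearranging, t[m-2] = (t[m] + 2 t[m-1]) / 3.
t[4] = (-303 + 2·102) / 3 = -99/3 = -33
t[3] = (102 + 2·(-33)) / 3 = 36/3 = 12
t[2] = (-33 + 2·12) / 3 = -9/3 = -3

-3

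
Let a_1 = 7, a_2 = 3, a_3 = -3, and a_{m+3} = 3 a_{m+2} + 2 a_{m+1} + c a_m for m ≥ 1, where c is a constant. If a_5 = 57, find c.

a_4 = -3 + 7c
a_5 = -15 + 24c
So -15 + 24c = 57, giving c = 3.

3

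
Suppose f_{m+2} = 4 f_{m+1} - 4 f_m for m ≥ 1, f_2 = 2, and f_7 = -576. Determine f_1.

3

Let f_1 = w.
f_3 = 8 - 4w
f_4 = 24 - 16w
f_5 = 64 - 48w
f_6 = 160 - 128w
f_7 = 384 - 320w
So 384 - 320w = -576, giving w = 3.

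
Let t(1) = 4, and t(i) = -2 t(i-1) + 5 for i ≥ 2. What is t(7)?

t(2) = -2·4 + 5 = -3
t(3) = -2·(-3) + 5 = 11
t(4) = -2·11 + 5 = -17
t(5) = -2·(-17) + 5 = 39
t(6) = -2·39 + 5 = -73
t(7) = -2·(-73) + 5 = 151

151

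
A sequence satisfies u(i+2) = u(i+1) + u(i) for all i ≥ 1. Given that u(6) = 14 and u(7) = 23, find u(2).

Rearranging, u(i-2) = u(i) - u(i-1).
u(5) = 23 - 14 = 9
u(4) = 14 - 9 = 5
u(3) = 9 - 5 = 4
u(2) = 5 - 4 = 1

1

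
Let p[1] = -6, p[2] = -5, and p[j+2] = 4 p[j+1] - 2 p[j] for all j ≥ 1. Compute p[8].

p[3] = 4·(-5) - 2·(-6) = -8
p[4] = 4·(-8) - 2·(-5) = -22
p[5] = 4·(-22) - 2·(-8) = -72
p[6] = 4·(-72) - 2·(-22) = -244
p[7] = 4·(-244) - 2·(-72) = -832
p[8] = 4·(-832) - 2·(-244) = -2840

-2840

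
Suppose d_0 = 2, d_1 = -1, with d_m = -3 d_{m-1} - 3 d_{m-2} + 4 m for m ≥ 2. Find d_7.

d_2 = -3*(-1) - 3*2 + 8 = 5
d_3 = -3*5 - 3*(-1) + 12 = 0
d_4 = -3*0 - 3*5 + 16 = 1
d_5 = -3*1 - 3*0 + 20 = 17
d_6 = -3*17 - 3*1 + 24 = -30
d_7 = -3*(-30) - 3*17 + 28 = 67

67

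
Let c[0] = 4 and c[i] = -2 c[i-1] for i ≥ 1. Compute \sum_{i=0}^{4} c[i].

44

c[1] = -2·4 = -8
c[2] = -2·(-8) = 16
c[3] = -2·16 = -32
c[4] = -2·(-32) = 64
Sum = 4 + (-8) + 16 + (-32) + 64 = 44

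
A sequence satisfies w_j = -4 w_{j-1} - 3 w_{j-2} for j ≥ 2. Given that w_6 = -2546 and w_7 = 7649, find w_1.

Rearranging, w_{j-2} = (w_j + 4 w_{j-1}) / -3.
w_5 = (7649 + 4(-2546)) / -3 = -2535/-3 = 845
w_4 = (-2546 + 4(845)) / -3 = 834/-3 = -278
w_3 = (845 + 4(-278)) / -3 = -267/-3 = 89
w_2 = (-278 + 4(89)) / -3 = 78/-3 = -26
w_1 = (89 + 4(-26)) / -3 = -15/-3 = 5

5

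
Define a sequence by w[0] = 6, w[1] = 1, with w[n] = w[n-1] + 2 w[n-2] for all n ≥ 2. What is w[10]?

2393

w[2] = 1 + 2*6 = 13
w[3] = 13 + 2*1 = 15
w[4] = 15 + 2*13 = 41
w[5] = 41 + 2*15 = 71
w[6] = 71 + 2*41 = 153
w[7] = 153 + 2*71 = 295
w[8] = 295 + 2*153 = 601
w[9] = 601 + 2*295 = 1191
w[10] = 1191 + 2*601 = 2393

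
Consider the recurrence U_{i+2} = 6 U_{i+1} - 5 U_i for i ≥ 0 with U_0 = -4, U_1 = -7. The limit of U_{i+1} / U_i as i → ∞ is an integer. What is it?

5

The characteristic equation is r^2 - 6r + 5 = 0, which factors as (r - 5)(r - 1) = 0.
So the roots are 5 and 1. Since |5| > |1| and the coefficient of 5^i is non-zero, the ratio tends to 5.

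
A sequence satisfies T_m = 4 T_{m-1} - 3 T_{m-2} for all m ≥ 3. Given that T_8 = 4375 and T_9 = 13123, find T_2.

7

Rearranging, T_{m-2} = (T_m - 4 T_{m-1}) / -3.
T_7 = (13123 - 4*4375) / -3 = -4377/-3 = 1459
T_6 = (4375 - 4*1459) / -3 = -1461/-3 = 487
T_5 = (1459 - 4*487) / -3 = -489/-3 = 163
T_4 = (487 - 4*163) / -3 = -165/-3 = 55
T_3 = (163 - 4*55) / -3 = -57/-3 = 19
T_2 = (55 - 4*19) / -3 = -21/-3 = 7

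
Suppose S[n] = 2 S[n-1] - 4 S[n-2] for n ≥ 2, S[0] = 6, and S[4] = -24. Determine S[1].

Let S[1] = z.
S[2] = -24 + 2z
S[3] = -48
S[4] = -8z
So -8z = -24, giving z = 3.

3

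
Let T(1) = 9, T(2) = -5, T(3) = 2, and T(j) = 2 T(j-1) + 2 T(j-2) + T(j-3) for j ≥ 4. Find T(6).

18

T(4) = 2*2 + 2*(-5) + 9 = 3
T(5) = 2*3 + 2*2 + (-5) = 5
T(6) = 2*5 + 2*3 + 2 = 18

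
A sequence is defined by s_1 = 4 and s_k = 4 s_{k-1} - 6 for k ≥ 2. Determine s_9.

s_2 = 4*4 - 6 = 10
s_3 = 4*10 - 6 = 34
s_4 = 4*34 - 6 = 130
s_5 = 4*130 - 6 = 514
s_6 = 4*514 - 6 = 2050
s_7 = 4*2050 - 6 = 8194
s_8 = 4*8194 - 6 = 32770
s_9 = 4*32770 - 6 = 131074

131074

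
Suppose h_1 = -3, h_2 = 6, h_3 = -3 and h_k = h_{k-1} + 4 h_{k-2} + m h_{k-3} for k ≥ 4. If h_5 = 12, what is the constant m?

1

h_4 = 21 - 3m
h_5 = 9 + 3m
So 9 + 3m = 12, giving m = 1.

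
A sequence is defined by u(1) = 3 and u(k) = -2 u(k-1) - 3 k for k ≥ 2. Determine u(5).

69

u(2) = -2·3 - 6 = -12
u(3) = -2·(-12) - 9 = 15
u(4) = -2·15 - 12 = -42
u(5) = -2·(-42) - 15 = 69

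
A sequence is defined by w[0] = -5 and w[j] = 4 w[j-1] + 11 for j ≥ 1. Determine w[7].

w[1] = 4*(-5) + 11 = -9
w[2] = 4*(-9) + 11 = -25
w[3] = 4*(-25) + 11 = -89
w[4] = 4*(-89) + 11 = -345
w[5] = 4*(-345) + 11 = -1369
w[6] = 4*(-1369) + 11 = -5465
w[7] = 4*(-5465) + 11 = -21849

-21849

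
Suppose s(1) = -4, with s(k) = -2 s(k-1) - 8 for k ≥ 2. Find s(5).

s(2) = -2·(-4) - 8 = 0
s(3) = -2·0 - 8 = -8
s(4) = -2·(-8) - 8 = 8
s(5) = -2·8 - 8 = -24

-24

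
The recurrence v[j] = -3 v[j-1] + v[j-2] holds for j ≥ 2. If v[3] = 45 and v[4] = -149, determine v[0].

Rearranging, v[j-2] = v[j] + 3 v[j-1].
v[2] = -149 + 3(45) = -14
v[1] = 45 + 3(-14) = 3
v[0] = -14 + 3(3) = -5

-5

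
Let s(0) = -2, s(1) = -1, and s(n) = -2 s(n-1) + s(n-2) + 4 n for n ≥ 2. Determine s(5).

-53

s(2) = -2·(-1) + (-2) + 8 = 8
s(3) = -2·8 + (-1) + 12 = -5
s(4) = -2·(-5) + 8 + 16 = 34
s(5) = -2·34 + (-5) + 20 = -53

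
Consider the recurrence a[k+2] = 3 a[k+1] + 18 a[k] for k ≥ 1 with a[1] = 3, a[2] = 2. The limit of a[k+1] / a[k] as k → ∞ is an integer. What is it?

The characteristic equation is r^2 - 3r - 18 = 0, which factors as (r - 6)(r + 3) = 0.
So the roots are 6 and -3. Since |6| > |-3| and the coefficient of 6^k is non-zero, the ratio tends to 6.

6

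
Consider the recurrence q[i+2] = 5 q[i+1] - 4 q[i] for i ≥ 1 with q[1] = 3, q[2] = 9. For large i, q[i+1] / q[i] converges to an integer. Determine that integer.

The characteristic equation is r^2 - 5r + 4 = 0, which factors as (r - 4)(r - 1) = 0.
So the roots are 4 and 1. Since |4| > |1| and the coefficient of 4^i is non-zero, the ratio tends to 4.

4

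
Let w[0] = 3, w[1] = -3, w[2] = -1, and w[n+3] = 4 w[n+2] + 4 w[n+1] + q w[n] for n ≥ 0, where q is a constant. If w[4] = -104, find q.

-4

w[3] = -16 + 3q
w[4] = -68 + 9q
So -68 + 9q = -104, giving q = -4.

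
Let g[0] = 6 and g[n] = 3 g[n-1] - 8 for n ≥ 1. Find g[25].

1694577218890

The fixed point is -8/(1 - 3) = 4, so g[n] - 4 = 3(g[n-1] - 4).
Hence g[n] = 2·3^n + 4.
g[25] = 2·3^{25} + 4 = 2·847288609443 + 4 = 1694577218890.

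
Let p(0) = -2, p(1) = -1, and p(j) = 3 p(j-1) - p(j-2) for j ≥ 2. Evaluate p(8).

p(2) = 3(-1) - (-2) = -1
p(3) = 3(-1) - (-1) = -2
p(4) = 3(-2) - (-1) = -5
p(5) = 3(-5) - (-2) = -13
p(6) = 3(-13) - (-5) = -34
p(7) = 3(-34) - (-13) = -89
p(8) = 3(-89) - (-34) = -233

-233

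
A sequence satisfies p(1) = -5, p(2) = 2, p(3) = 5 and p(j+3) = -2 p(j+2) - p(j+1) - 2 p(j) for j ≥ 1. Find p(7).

5

p(4) = -2(5) - 2 - 2(-5) = -2
p(5) = -2(-2) - 5 - 2(2) = -5
p(6) = -2(-5) - (-2) - 2(5) = 2
p(7) = -2(2) - (-5) - 2(-2) = 5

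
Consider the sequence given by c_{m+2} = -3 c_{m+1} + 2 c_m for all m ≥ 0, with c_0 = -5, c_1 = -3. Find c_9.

-4299

c_2 = -3*(-3) + 2*(-5) = -1
c_3 = -3*(-1) + 2*(-3) = -3
c_4 = -3*(-3) + 2*(-1) = 7
c_5 = -3*7 + 2*(-3) = -27
c_6 = -3*(-27) + 2*7 = 95
c_7 = -3*95 + 2*(-27) = -339
c_8 = -3*(-339) + 2*95 = 1207
c_9 = -3*1207 + 2*(-339) = -4299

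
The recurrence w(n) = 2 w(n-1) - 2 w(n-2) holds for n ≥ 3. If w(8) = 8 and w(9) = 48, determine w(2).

5

Rearranging, w(n-2) = (w(n) - 2 w(n-1)) / -2.
w(7) = (48 - 2(8)) / -2 = 32/-2 = -16
w(6) = (8 - 2(-16)) / -2 = 40/-2 = -20
w(5) = (-16 - 2(-20)) / -2 = 24/-2 = -12
w(4) = (-20 - 2(-12)) / -2 = 4/-2 = -2
w(3) = (-12 - 2(-2)) / -2 = -8/-2 = 4
w(2) = (-2 - 2(4)) / -2 = -10/-2 = 5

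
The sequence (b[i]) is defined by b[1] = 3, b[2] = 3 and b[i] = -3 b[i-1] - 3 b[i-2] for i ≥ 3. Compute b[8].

b[3] = -3(3) - 3(3) = -18
b[4] = -3(-18) - 3(3) = 45
b[5] = -3(45) - 3(-18) = -81
b[6] = -3(-81) - 3(45) = 108
b[7] = -3(108) - 3(-81) = -81
b[8] = -3(-81) - 3(108) = -81

-81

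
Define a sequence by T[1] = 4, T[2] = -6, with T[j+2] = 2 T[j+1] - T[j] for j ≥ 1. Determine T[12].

T[3] = 2·(-6) - 4 = -16
T[4] = 2·(-16) - (-6) = -26
T[5] = 2·(-26) - (-16) = -36
T[6] = 2·(-36) - (-26) = -46
T[7] = 2·(-46) - (-36) = -56
T[8] = 2·(-56) - (-46) = -66
T[9] = 2·(-66) - (-56) = -76
T[10] = 2·(-76) - (-66) = -86
T[11] = 2·(-86) - (-76) = -96
T[12] = 2·(-96) - (-86) = -106

-106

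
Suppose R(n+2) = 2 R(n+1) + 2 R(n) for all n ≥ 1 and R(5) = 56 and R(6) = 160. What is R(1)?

-6

Rearranging, R(n-2) = (R(n) - 2 R(n-1)) / 2.
R(4) = (160 - 2·56) / 2 = 48/2 = 24
R(3) = (56 - 2·24) / 2 = 8/2 = 4
R(2) = (24 - 2·4) / 2 = 16/2 = 8
R(1) = (4 - 2·8) / 2 = -12/2 = -6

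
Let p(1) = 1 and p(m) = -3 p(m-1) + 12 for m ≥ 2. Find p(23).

-62762119215

The fixed point is 12/(1 + 3) = 3, so p(m) - 3 = -3(p(m-1) - 3).
Hence p(m) = -2·(-3)^{m-1} + 3.
p(23) = -2·(-3)^{22} + 3 = -2·31381059609 + 3 = -62762119215.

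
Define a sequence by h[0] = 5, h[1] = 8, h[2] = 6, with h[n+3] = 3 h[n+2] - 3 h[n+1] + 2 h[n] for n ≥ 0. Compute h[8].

258

h[3] = 3(6) - 3(8) + 2(5) = 4
h[4] = 3(4) - 3(6) + 2(8) = 10
h[5] = 3(10) - 3(4) + 2(6) = 30
h[6] = 3(30) - 3(10) + 2(4) = 68
h[7] = 3(68) - 3(30) + 2(10) = 134
h[8] = 3(134) - 3(68) + 2(30) = 258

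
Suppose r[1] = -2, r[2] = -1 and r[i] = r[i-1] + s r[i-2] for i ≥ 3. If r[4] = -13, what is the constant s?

4

r[3] = -1 - 2s
r[4] = -1 - 3s
So -1 - 3s = -13, giving s = 4.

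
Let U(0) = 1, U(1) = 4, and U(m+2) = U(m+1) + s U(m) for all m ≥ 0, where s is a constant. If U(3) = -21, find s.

U(2) = 4 + s
U(3) = 4 + 5s
So 4 + 5s = -21, giving s = -5.

-5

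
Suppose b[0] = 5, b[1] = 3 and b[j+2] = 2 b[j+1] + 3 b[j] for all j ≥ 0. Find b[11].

354291

b[2] = 2*3 + 3*5 = 21
b[3] = 2*21 + 3*3 = 51
b[4] = 2*51 + 3*21 = 165
b[5] = 2*165 + 3*51 = 483
b[6] = 2*483 + 3*165 = 1461
b[7] = 2*1461 + 3*483 = 4371
b[8] = 2*4371 + 3*1461 = 13125
b[9] = 2*13125 + 3*4371 = 39363
b[10] = 2*39363 + 3*13125 = 118101
b[11] = 2*118101 + 3*39363 = 354291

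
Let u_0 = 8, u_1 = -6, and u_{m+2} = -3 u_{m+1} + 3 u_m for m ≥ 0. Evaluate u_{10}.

u_2 = -3·(-6) + 3·8 = 42
u_3 = -3·42 + 3·(-6) = -144
u_4 = -3·(-144) + 3·42 = 558
u_5 = -3·558 + 3·(-144) = -2106
u_6 = -3·(-2106) + 3·558 = 7992
u_7 = -3·7992 + 3·(-2106) = -30294
u_8 = -3·(-30294) + 3·7992 = 114858
u_9 = -3·114858 + 3·(-30294) = -435456
u_{10} = -3·(-435456) + 3·114858 = 1650942

1650942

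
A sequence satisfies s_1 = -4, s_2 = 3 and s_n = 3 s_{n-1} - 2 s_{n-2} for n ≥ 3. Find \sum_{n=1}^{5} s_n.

162

s_3 = 3(3) - 2(-4) = 17
s_4 = 3(17) - 2(3) = 45
s_5 = 3(45) - 2(17) = 101
Sum = (-4) + 3 + 17 + 45 + 101 = 162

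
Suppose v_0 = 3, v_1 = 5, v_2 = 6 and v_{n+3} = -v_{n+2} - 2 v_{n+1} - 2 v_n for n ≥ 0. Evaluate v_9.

v_3 = -6 - 2·5 - 2·3 = -22
v_4 = -(-22) - 2·6 - 2·5 = 0
v_5 = -0 - 2·(-22) - 2·6 = 32
v_6 = -32 - 2·0 - 2·(-22) = 12
v_7 = -12 - 2·32 - 2·0 = -76
v_8 = -(-76) - 2·12 - 2·32 = -12
v_9 = -(-12) - 2·(-76) - 2·12 = 140

140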